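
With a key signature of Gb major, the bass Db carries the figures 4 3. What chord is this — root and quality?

The figures 4 3 indicate a seventh chord in second inversion.
In second inversion the root lies a fourth above the bass: a fourth above Db in Gb major is Gb.
The chord tones are Db, F, Gb, Bb, giving Gb major seventh.

Gb major seventh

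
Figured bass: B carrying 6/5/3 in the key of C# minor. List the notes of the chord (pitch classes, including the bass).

B, D#, F#, G#

A third above B in this key is D#.
A fifth above B in this key is F#.
A sixth above B in this key is G#.
Together with the bass B, this spells G# minor seventh in first inversion.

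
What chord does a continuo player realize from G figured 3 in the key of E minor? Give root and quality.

The figures 3 indicate a triad in root position.
In root position the bass is the root, so the root is G.
The chord tones are G, B, D, giving G major.

G major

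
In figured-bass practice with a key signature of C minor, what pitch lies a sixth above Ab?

F

Counting 5 letter steps above Ab lands on F; in C minor, that letter is F.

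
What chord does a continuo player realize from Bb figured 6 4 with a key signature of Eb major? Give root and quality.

Eb major

The figures 6 4 indicate a triad in second inversion.
In second inversion the root lies a fourth above the bass: a fourth above Bb in Eb major is Eb.
The chord tones are Bb, Eb, G, giving Eb major.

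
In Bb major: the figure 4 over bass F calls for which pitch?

Counting 3 letter steps above F lands on B; in Bb major, that letter is Bb.

Bb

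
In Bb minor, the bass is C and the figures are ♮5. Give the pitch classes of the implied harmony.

The written figures ♮5 are shorthand for 5/3: the 3 is implied.
A third above C in this key is Eb.
A fifth above C in this key is Gb, made natural (G) by the ♮ figure.
Together with the bass C, this spells C minor in root position.

C, Eb, G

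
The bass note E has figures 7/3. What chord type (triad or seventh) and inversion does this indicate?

7/3 is shorthand for 7/5/3.
Intervals of 7/5/3 above the bass form a seventh chord; the bass is the root, so this is root position.

seventh chord, root position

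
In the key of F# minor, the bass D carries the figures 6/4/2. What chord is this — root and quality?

E dominant seventh

The figures 6/4/2 indicate a seventh chord in third inversion.
In third inversion the root lies a second above the bass: a second above D in F# minor is E.
The chord tones are D, E, G#, B, giving E dominant seventh.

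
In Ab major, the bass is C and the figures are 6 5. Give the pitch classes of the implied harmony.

C, Eb, G, Ab

The written figures 6 5 are shorthand for 6/5/3: the 3 is implied.
A third above C in this key is Eb.
A fifth above C in this key is G.
A sixth above C in this key is Ab.
Together with the bass C, this spells Ab major seventh in first inversion.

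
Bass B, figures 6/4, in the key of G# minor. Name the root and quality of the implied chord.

E major

The figures 6/4 indicate a triad in second inversion.
In second inversion the root lies a fourth above the bass: a fourth above B in G# minor is E.
The chord tones are B, E, G#, giving E major.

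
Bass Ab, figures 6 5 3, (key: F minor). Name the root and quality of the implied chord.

The figures 6 5 3 indicate a seventh chord in first inversion.
In first inversion the root lies a sixth above the bass: a sixth above Ab in F minor is F.
The chord tones are Ab, C, Eb, F, giving F minor seventh.

F minor seventh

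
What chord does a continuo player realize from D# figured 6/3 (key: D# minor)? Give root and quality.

The figures 6/3 indicate a triad in first inversion.
In first inversion the root lies a sixth above the bass: a sixth above D# in D# minor is B.
The chord tones are D#, F#, B, giving B major.

B major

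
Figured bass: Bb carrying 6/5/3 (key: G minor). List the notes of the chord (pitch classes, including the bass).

A third above Bb in this key is D.
A fifth above Bb in this key is F.
A sixth above Bb in this key is G.
Together with the bass Bb, this spells G minor seventh in first inversion.

Bb, D, F, G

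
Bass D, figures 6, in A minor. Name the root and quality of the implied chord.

B diminished

The figures 6 indicate a triad in first inversion.
In first inversion the root lies a sixth above the bass: a sixth above D in A minor is B.
The chord tones are D, F, B, giving B diminished.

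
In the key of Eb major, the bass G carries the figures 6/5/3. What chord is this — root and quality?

Eb major seventh

The figures 6/5/3 indicate a seventh chord in first inversion.
In first inversion the root lies a sixth above the bass: a sixth above G in Eb major is Eb.
The chord tones are G, Bb, D, Eb, giving Eb major seventh.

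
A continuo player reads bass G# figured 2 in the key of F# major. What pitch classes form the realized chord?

G#, A#, C#, E#

The written figures 2 are shorthand for 6/4/2: the 6/4 are implied.
A second above G# in this key is A#.
A fourth above G# in this key is C#.
A sixth above G# in this key is E#.
Together with the bass G#, this spells A# minor seventh in third inversion.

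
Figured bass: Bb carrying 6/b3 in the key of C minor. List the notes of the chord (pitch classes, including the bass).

A third above Bb in this key is D, lowered to Db by the flat.
A sixth above Bb in this key is G.
Together with the bass Bb, this spells G diminished in first inversion.

Bb, Db, G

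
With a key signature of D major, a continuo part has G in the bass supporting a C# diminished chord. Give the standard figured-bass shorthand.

6/4

G is the fifth of C# diminished, so the chord is in second inversion.
A triad in second inversion is figured 6/4, conventionally abbreviated 6/4.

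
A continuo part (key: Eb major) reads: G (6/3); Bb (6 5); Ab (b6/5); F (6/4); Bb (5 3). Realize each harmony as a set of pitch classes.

G (6/3): G, Bb, Eb.
Bb (6/5/3): Bb, D, F, G.
Ab (b6/5/3): Ab, C, Eb, Fb.
F (6/4): F, Bb, D.
Bb (5/3): Bb, D, F.

G, Bb, Eb | Bb, D, F, G | Ab, C, Eb, Fb | F, Bb, D | Bb, D, F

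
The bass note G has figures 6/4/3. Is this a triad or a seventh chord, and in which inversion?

Intervals of 6/4/3 above the bass form a seventh chord; the bass is the fifth, so this is second inversion.

seventh chord, second inversion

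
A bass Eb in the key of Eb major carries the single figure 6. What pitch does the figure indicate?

Counting 5 letter steps above Eb lands on C; in Eb major, that letter is C.

C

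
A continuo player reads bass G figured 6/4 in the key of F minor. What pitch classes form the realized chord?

G, C, Eb

A fourth above G in this key is C.
A sixth above G in this key is Eb.
Together with the bass G, this spells C minor in second inversion.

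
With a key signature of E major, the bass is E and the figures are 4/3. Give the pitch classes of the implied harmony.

The written figures 4/3 are shorthand for 6/4/3: the 6 is implied.
A third above E in this key is G#.
A fourth above E in this key is A.
A sixth above E in this key is C#.
Together with the bass E, this spells A major seventh in second inversion.

E, G#, A, C#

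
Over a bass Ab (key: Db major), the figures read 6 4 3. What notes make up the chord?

A third above Ab in this key is C.
A fourth above Ab in this key is Db.
A sixth above Ab in this key is F.
Together with the bass Ab, this spells Db major seventh in second inversion.

Ab, C, Db, F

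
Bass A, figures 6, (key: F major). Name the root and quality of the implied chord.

F major

The figures 6 indicate a triad in first inversion.
In first inversion the root lies a sixth above the bass: a sixth above A in F major is F.
The chord tones are A, C, F, giving F major.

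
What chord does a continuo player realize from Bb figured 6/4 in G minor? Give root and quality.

Eb major

The figures 6/4 indicate a triad in second inversion.
In second inversion the root lies a fourth above the bass: a fourth above Bb in G minor is Eb.
The chord tones are Bb, Eb, G, giving Eb major.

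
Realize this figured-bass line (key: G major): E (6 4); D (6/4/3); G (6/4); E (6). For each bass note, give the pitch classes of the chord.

E (6/4): E, A, C.
D (6/4/3): D, F#, G, B.
G (6/4): G, C, E.
E (6/3): E, G, C.

E, A, C | D, F#, G, B | G, C, E | E, G, C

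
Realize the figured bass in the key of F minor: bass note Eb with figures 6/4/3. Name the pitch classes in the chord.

A third above Eb in this key is G.
A fourth above Eb in this key is Ab.
A sixth above Eb in this key is C.
Together with the bass Eb, this spells Ab major seventh in second inversion.

Eb, G, Ab, C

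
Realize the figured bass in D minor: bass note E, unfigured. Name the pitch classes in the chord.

E, G, Bb

An unfigured bass implies 5/3.
A third above E in this key is G.
A fifth above E in this key is Bb.
Together with the bass E, this spells E diminished in root position.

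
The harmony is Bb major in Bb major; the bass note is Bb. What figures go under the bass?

Bb is the root of Bb major, so the chord is in root position.
A triad in root position is figured 5/3, conventionally abbreviated (no figures — root-position triad).

no figures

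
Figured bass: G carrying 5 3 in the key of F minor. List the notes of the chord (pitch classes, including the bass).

G, Bb, Db

A third above G in this key is Bb.
A fifth above G in this key is Db.
Together with the bass G, this spells G diminished in root position.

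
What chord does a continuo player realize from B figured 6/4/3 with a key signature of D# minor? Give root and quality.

E# half-diminished seventh

The figures 6/4/3 indicate a seventh chord in second inversion.
In second inversion the root lies a fourth above the bass: a fourth above B in D# minor is E#.
The chord tones are B, D#, E#, G#, giving E# half-diminished seventh.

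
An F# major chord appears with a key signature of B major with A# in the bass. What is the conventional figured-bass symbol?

A# is the third of F# major, so the chord is in first inversion.
A triad in first inversion is figured 6/3, conventionally abbreviated 6.

6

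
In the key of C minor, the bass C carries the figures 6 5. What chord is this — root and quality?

The figures 6 5 indicate a seventh chord in first inversion.
In first inversion the root lies a sixth above the bass: a sixth above C in C minor is Ab.
The chord tones are C, Eb, G, Ab, giving Ab major seventh.

Ab major seventh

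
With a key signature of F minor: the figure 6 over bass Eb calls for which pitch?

Counting 5 letter steps above Eb lands on C; in F minor, that letter is C.

C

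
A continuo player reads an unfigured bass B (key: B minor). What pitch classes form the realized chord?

An unfigured bass implies 5/3.
A third above B in this key is D.
A fifth above B in this key is F#.
Together with the bass B, this spells B minor in root position.

B, D, F#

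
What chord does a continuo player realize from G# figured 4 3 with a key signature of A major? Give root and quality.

C# minor seventh

The figures 4 3 indicate a seventh chord in second inversion.
In second inversion the root lies a fourth above the bass: a fourth above G# in A major is C#.
The chord tones are G#, B, C#, E, giving C# minor seventh.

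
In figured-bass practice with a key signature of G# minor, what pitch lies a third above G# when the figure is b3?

Counting 2 letter steps above G# lands on B; in G# minor, that letter is B.
The b3 figure lowers it a semitone, giving Bb.

Bb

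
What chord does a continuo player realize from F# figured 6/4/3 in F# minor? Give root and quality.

B minor seventh

The figures 6/4/3 indicate a seventh chord in second inversion.
In second inversion the root lies a fourth above the bass: a fourth above F# in F# minor is B.
The chord tones are F#, A, B, D, giving B minor seventh.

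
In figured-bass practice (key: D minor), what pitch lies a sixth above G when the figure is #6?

Counting 5 letter steps above G lands on E; in D minor, that letter is E.
The #6 figure raises it a semitone, giving E#.

E#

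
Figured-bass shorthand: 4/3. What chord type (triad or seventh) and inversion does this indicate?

4/3 is shorthand for 6/4/3.
Intervals of 6/4/3 above the bass form a seventh chord; the bass is the fifth, so this is second inversion.

seventh chord, second inversion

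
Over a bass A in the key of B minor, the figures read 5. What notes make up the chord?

A, C#, E

The written figures 5 are shorthand for 5/3: the 3 is implied.
A third above A in this key is C#.
A fifth above A in this key is E.
Together with the bass A, this spells A major in root position.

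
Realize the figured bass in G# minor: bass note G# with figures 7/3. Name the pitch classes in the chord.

G#, B, D#, F#

The written figures 7/3 are shorthand for 7/5/3: the 5 is implied.
A third above G# in this key is B.
A fifth above G# in this key is D#.
A seventh above G# in this key is F#.
Together with the bass G#, this spells G# minor seventh in root position.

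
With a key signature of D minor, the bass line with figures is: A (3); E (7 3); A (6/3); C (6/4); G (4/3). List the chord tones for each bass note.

A (5/3): A, C, E.
E (7/5/3): E, G, Bb, D.
A (6/3): A, C, F.
C (6/4): C, F, A.
G (6/4/3): G, Bb, C, E.

A, C, E | E, G, Bb, D | A, C, F | C, F, A | G, Bb, C, E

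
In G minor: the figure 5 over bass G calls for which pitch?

D

Counting 4 letter steps above G lands on D; in G minor, that letter is D.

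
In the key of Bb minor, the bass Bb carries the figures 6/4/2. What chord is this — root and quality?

The figures 6/4/2 indicate a seventh chord in third inversion.
In third inversion the root lies a second above the bass: a second above Bb in Bb minor is C.
The chord tones are Bb, C, Eb, Gb, giving C half-diminished seventh.

C half-diminished seventh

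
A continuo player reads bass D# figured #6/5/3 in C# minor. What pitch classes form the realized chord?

D#, F#, A, B#

A third above D# in this key is F#.
A fifth above D# in this key is A.
A sixth above D# in this key is B, raised to B# by the sharp.
Together with the bass D#, this spells B# diminished seventh in first inversion.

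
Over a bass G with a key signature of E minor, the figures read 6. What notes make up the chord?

G, B, E

The written figures 6 are shorthand for 6/3: the 3 is implied.
A third above G in this key is B.
A sixth above G in this key is E.
Together with the bass G, this spells E minor in first inversion.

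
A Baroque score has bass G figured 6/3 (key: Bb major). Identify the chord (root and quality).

The figures 6/3 indicate a triad in first inversion.
In first inversion the root lies a sixth above the bass: a sixth above G in Bb major is Eb.
The chord tones are G, Bb, Eb, giving Eb major.

Eb major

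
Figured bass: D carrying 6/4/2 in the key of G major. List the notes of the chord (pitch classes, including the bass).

A second above D in this key is E.
A fourth above D in this key is G.
A sixth above D in this key is B.
Together with the bass D, this spells E minor seventh in third inversion.

D, E, G, B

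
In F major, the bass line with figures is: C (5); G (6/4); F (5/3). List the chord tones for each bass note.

C (5/3): C, E, G.
G (6/4): G, C, E.
F (5/3): F, A, C.

C, E, G | G, C, E | F, A, C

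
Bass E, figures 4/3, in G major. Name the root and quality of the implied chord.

The figures 4/3 indicate a seventh chord in second inversion.
In second inversion the root lies a fourth above the bass: a fourth above E in G major is A.
The chord tones are E, G, A, C, giving A minor seventh.

A minor seventh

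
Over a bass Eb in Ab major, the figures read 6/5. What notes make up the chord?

The written figures 6/5 are shorthand for 6/5/3: the 3 is implied.
A third above Eb in this key is G.
A fifth above Eb in this key is Bb.
A sixth above Eb in this key is C.
Together with the bass Eb, this spells C minor seventh in first inversion.

Eb, G, Bb, C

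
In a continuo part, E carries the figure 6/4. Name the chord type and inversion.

triad, second inversion

Intervals of 6/4 above the bass form a triad; the bass is the fifth, so this is second inversion.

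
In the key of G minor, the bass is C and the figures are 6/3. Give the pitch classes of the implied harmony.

C, Eb, A

A third above C in this key is Eb.
A sixth above C in this key is A.
Together with the bass C, this spells A diminished in first inversion.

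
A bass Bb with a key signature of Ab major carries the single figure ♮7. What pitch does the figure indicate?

Counting 6 letter steps above Bb lands on A; in Ab major, that letter is Ab.
The ♮7 figure makes it natural, giving A.

A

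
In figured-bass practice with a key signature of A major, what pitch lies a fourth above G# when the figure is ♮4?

Counting 3 letter steps above G# lands on C; in A major, that letter is C#.
The ♮4 figure makes it natural, giving C.

C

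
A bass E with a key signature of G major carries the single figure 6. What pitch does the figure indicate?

Counting 5 letter steps above E lands on C; in G major, that letter is C.

C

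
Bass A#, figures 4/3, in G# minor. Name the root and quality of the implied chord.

D# minor seventh

The figures 4/3 indicate a seventh chord in second inversion.
In second inversion the root lies a fourth above the bass: a fourth above A# in G# minor is D#.
The chord tones are A#, C#, D#, F#, giving D# minor seventh.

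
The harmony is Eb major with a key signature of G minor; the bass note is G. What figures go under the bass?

6

G is the third of Eb major, so the chord is in first inversion.
A triad in first inversion is figured 6/3, conventionally abbreviated 6.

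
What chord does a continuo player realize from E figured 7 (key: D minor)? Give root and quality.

E half-diminished seventh

The figures 7 indicate a seventh chord in root position.
In root position the bass is the root, so the root is E.
The chord tones are E, G, Bb, D, giving E half-diminished seventh.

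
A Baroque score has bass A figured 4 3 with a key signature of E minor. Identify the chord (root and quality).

D dominant seventh

The figures 4 3 indicate a seventh chord in second inversion.
In second inversion the root lies a fourth above the bass: a fourth above A in E minor is D.
The chord tones are A, C, D, F#, giving D dominant seventh.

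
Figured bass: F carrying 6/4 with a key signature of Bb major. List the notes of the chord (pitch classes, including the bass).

F, Bb, D

A fourth above F in this key is Bb.
A sixth above F in this key is D.
Together with the bass F, this spells Bb major in second inversion.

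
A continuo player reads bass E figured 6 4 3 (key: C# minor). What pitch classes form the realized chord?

E, G#, A, C#

A third above E in this key is G#.
A fourth above E in this key is A.
A sixth above E in this key is C#.
Together with the bass E, this spells A major seventh in second inversion.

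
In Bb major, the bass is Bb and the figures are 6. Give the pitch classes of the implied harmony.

Bb, D, G

The written figures 6 are shorthand for 6/3: the 3 is implied.
A third above Bb in this key is D.
A sixth above Bb in this key is G.
Together with the bass Bb, this spells G minor in first inversion.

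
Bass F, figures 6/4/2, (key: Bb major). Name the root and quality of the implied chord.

The figures 6/4/2 indicate a seventh chord in third inversion.
In third inversion the root lies a second above the bass: a second above F in Bb major is G.
The chord tones are F, G, Bb, D, giving G minor seventh.

G minor seventh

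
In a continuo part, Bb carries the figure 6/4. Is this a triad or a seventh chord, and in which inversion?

Intervals of 6/4 above the bass form a triad; the bass is the fifth, so this is second inversion.

triad, second inversion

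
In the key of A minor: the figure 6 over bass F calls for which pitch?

Counting 5 letter steps above F lands on D; in A minor, that letter is D.

D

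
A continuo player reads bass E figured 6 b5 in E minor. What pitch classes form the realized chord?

The written figures 6 b5 are shorthand for 6/5/3: the 3 is implied.
A third above E in this key is G.
A fifth above E in this key is B, lowered to Bb by the flat.
A sixth above E in this key is C.
Together with the bass E, this spells C dominant seventh in first inversion.

E, G, Bb, C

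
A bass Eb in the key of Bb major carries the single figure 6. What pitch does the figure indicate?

C

Counting 5 letter steps above Eb lands on C; in Bb major, that letter is C.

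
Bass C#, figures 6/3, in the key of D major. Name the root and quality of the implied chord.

A major

The figures 6/3 indicate a triad in first inversion.
In first inversion the root lies a sixth above the bass: a sixth above C# in D major is A.
The chord tones are C#, E, A, giving A major.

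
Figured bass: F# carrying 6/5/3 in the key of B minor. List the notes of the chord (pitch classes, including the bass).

A third above F# in this key is A.
A fifth above F# in this key is C#.
A sixth above F# in this key is D.
Together with the bass F#, this spells D major seventh in first inversion.

F#, A, C#, D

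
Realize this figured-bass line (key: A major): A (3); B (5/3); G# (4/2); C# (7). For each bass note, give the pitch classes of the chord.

A (5/3): A, C#, E.
B (5/3): B, D, F#.
G# (6/4/2): G#, A, C#, E.
C# (7/5/3): C#, E, G#, B.

A, C#, E | B, D, F# | G#, A, C#, E | C#, E, G#, B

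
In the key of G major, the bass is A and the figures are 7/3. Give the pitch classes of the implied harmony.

The written figures 7/3 are shorthand for 7/5/3: the 5 is implied.
A third above A in this key is C.
A fifth above A in this key is E.
A seventh above A in this key is G.
Together with the bass A, this spells A minor seventh in root position.

A, C, E, G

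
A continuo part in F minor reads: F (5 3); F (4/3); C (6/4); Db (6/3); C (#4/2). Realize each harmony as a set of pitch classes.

F, Ab, C | F, Ab, Bb, Db | C, F, Ab | Db, F, Bb | C, Db, F#, Ab

F (5/3): F, Ab, C.
F (6/4/3): F, Ab, Bb, Db.
C (6/4): C, F, Ab.
Db (6/3): Db, F, Bb.
C (6/#4/2): C, Db, F#, Ab.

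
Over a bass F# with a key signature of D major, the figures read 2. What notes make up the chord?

F#, G, B, D

The written figures 2 are shorthand for 6/4/2: the 6/4 are implied.
A second above F# in this key is G.
A fourth above F# in this key is B.
A sixth above F# in this key is D.
Together with the bass F#, this spells G major seventh in third inversion.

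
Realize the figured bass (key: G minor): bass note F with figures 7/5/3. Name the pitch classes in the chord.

F, A, C, Eb

A third above F in this key is A.
A fifth above F in this key is C.
A seventh above F in this key is Eb.
Together with the bass F, this spells F dominant seventh in root position.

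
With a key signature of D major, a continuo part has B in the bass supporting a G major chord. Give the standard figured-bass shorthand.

B is the third of G major, so the chord is in first inversion.
A triad in first inversion is figured 6/3, conventionally abbreviated 6.

6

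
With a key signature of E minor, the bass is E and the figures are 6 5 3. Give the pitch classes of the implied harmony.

E, G, B, C

A third above E in this key is G.
A fifth above E in this key is B.
A sixth above E in this key is C.
Together with the bass E, this spells C major seventh in first inversion.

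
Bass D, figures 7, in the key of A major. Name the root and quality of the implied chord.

The figures 7 indicate a seventh chord in root position.
In root position the bass is the root, so the root is D.
The chord tones are D, F#, A, C#, giving D major seventh.

D major seventh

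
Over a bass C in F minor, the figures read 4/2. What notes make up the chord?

C, Db, F, Ab

The written figures 4/2 are shorthand for 6/4/2: the 6 is implied.
A second above C in this key is Db.
A fourth above C in this key is F.
A sixth above C in this key is Ab.
Together with the bass C, this spells Db major seventh in third inversion.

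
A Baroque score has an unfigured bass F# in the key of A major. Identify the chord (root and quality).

F# minor

An unfigured bass indicates a triad in root position.
In root position the bass is the root, so the root is F#.
The chord tones are F#, A, C#, giving F# minor.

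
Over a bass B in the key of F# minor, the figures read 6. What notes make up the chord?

The written figures 6 are shorthand for 6/3: the 3 is implied.
A third above B in this key is D.
A sixth above B in this key is G#.
Together with the bass B, this spells G# diminished in first inversion.

B, D, G#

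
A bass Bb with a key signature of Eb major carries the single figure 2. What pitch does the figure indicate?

C

Counting 1 letter step above Bb lands on C; in Eb major, that letter is C.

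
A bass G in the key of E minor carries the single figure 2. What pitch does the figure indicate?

A

Counting 1 letter step above G lands on A; in E minor, that letter is A.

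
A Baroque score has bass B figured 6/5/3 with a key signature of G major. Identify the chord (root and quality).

G major seventh

The figures 6/5/3 indicate a seventh chord in first inversion.
In first inversion the root lies a sixth above the bass: a sixth above B in G major is G.
The chord tones are B, D, F#, G, giving G major seventh.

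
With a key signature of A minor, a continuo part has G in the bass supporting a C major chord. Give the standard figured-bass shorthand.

G is the fifth of C major, so the chord is in second inversion.
A triad in second inversion is figured 6/4, conventionally abbreviated 6/4.

6/4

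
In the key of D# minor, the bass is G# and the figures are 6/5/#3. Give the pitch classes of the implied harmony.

G#, B#, D#, E#

A third above G# in this key is B, raised to B# by the sharp.
A fifth above G# in this key is D#.
A sixth above G# in this key is E#.
Together with the bass G#, this spells E# minor seventh in first inversion.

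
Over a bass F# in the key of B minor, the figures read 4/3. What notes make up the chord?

The written figures 4/3 are shorthand for 6/4/3: the 6 is implied.
A third above F# in this key is A.
A fourth above F# in this key is B.
A sixth above F# in this key is D.
Together with the bass F#, this spells B minor seventh in second inversion.

F#, A, B, D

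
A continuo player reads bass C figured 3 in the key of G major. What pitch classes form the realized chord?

C, E, G

The written figures 3 are shorthand for 5/3: the 5 is implied.
A third above C in this key is E.
A fifth above C in this key is G.
Together with the bass C, this spells C major in root position.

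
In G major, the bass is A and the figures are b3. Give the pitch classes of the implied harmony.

The written figures b3 are shorthand for 5/3: the 5 is implied.
A third above A in this key is C, lowered to Cb by the flat.
A fifth above A in this key is E.

A, Cb, E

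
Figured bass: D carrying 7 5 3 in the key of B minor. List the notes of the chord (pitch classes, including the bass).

D, F#, A, C#

A third above D in this key is F#.
A fifth above D in this key is A.
A seventh above D in this key is C#.
Together with the bass D, this spells D major seventh in root position.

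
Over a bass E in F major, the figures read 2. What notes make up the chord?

E, F, A, C

The written figures 2 are shorthand for 6/4/2: the 6/4 are implied.
A second above E in this key is F.
A fourth above E in this key is A.
A sixth above E in this key is C.
Together with the bass E, this spells F major seventh in third inversion.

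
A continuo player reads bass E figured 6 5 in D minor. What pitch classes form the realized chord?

The written figures 6 5 are shorthand for 6/5/3: the 3 is implied.
A third above E in this key is G.
A fifth above E in this key is Bb.
A sixth above E in this key is C.
Together with the bass E, this spells C dominant seventh in first inversion.

E, G, Bb, C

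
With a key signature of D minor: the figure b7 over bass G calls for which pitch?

Counting 6 letter steps above G lands on F; in D minor, that letter is F.
The b7 figure lowers it a semitone, giving Fb.

Fb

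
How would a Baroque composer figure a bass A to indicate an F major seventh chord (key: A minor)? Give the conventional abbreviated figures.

6/5

A is the third of F major seventh, so the chord is in first inversion.
A seventh chord in first inversion is figured 6/5/3, conventionally abbreviated 6/5.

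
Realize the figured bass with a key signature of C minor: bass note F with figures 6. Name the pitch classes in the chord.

F, Ab, D

The written figures 6 are shorthand for 6/3: the 3 is implied.
A third above F in this key is Ab.
A sixth above F in this key is D.
Together with the bass F, this spells D diminished in first inversion.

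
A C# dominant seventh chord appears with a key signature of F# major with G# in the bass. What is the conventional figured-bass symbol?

4/3

G# is the fifth of C# dominant seventh, so the chord is in second inversion.
A seventh chord in second inversion is figured 6/4/3, conventionally abbreviated 4/3.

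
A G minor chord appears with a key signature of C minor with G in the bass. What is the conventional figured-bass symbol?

G is the root of G minor, so the chord is in root position.
A triad in root position is figured 5/3, conventionally abbreviated (no figures — root-position triad).

no figures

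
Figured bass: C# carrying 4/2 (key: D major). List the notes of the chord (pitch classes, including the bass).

The written figures 4/2 are shorthand for 6/4/2: the 6 is implied.
A second above C# in this key is D.
A fourth above C# in this key is F#.
A sixth above C# in this key is A.
Together with the bass C#, this spells D major seventh in third inversion.

C#, D, F#, A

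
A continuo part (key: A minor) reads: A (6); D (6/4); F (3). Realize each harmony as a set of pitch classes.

A (6/3): A, C, F.
D (6/4): D, G, B.
F (5/3): F, A, C.

A, C, F | D, G, B | F, A, C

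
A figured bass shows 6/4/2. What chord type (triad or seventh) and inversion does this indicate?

Intervals of 6/4/2 above the bass form a seventh chord; the bass is the seventh, so this is third inversion.

seventh chord, third inversion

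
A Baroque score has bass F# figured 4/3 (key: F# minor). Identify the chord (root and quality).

B minor seventh

The figures 4/3 indicate a seventh chord in second inversion.
In second inversion the root lies a fourth above the bass: a fourth above F# in F# minor is B.
The chord tones are F#, A, B, D, giving B minor seventh.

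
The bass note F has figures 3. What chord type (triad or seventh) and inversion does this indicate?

3 is shorthand for 5/3.
Intervals of 5/3 above the bass form a triad; the bass is the root, so this is root position.

triad, root position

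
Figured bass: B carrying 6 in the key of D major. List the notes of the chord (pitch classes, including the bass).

B, D, G

The written figures 6 are shorthand for 6/3: the 3 is implied.
A third above B in this key is D.
A sixth above B in this key is G.
Together with the bass B, this spells G major in first inversion.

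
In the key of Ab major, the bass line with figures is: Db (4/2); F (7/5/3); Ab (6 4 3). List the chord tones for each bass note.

Db (6/4/2): Db, Eb, G, Bb.
F (7/5/3): F, Ab, C, Eb.
Ab (6/4/3): Ab, C, Db, F.

Db, Eb, G, Bb | F, Ab, C, Eb | Ab, C, Db, F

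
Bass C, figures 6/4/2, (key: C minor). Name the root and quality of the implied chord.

The figures 6/4/2 indicate a seventh chord in third inversion.
In third inversion the root lies a second above the bass: a second above C in C minor is D.
The chord tones are C, D, F, Ab, giving D half-diminished seventh.

D half-diminished seventh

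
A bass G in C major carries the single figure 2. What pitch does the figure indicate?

Counting 1 letter step above G lands on A; in C major, that letter is A.

A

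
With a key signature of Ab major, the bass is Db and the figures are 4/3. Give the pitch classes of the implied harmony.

Db, F, G, Bb

The written figures 4/3 are shorthand for 6/4/3: the 6 is implied.
A third above Db in this key is F.
A fourth above Db in this key is G.
A sixth above Db in this key is Bb.
Together with the bass Db, this spells G half-diminished seventh in second inversion.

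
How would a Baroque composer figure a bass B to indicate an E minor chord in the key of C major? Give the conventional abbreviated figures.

6/4

B is the fifth of E minor, so the chord is in second inversion.
A triad in second inversion is figured 6/4, conventionally abbreviated 6/4.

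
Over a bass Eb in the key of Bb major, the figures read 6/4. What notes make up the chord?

Eb, A, C

A fourth above Eb in this key is A.
A sixth above Eb in this key is C.
Together with the bass Eb, this spells A diminished in second inversion.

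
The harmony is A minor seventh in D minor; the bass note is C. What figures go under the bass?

6/5

C is the third of A minor seventh, so the chord is in first inversion.
A seventh chord in first inversion is figured 6/5/3, conventionally abbreviated 6/5.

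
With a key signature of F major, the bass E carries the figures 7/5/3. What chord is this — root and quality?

The figures 7/5/3 indicate a seventh chord in root position.
In root position the bass is the root, so the root is E.
The chord tones are E, G, Bb, D, giving E half-diminished seventh.

E half-diminished seventh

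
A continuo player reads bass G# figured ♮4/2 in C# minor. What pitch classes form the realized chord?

G#, A, C, E

The written figures ♮4/2 are shorthand for 6/4/2: the 6 is implied.
A second above G# in this key is A.
A fourth above G# in this key is C#, made natural (C) by the ♮ figure.
A sixth above G# in this key is E.
Together with the bass G#, this spells A minor-major seventh in third inversion.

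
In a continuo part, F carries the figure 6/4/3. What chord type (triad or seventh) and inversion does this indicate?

seventh chord, second inversion

Intervals of 6/4/3 above the bass form a seventh chord; the bass is the fifth, so this is second inversion.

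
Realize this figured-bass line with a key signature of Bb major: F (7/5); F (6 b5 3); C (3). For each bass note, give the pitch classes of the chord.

F, A, C, Eb | F, A, Cb, D | C, Eb, G

F (7/5/3): F, A, C, Eb.
F (6/b5/3): F, A, Cb, D.
C (5/3): C, Eb, G.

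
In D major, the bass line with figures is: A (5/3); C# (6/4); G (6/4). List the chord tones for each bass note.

A (5/3): A, C#, E.
C# (6/4): C#, F#, A.
G (6/4): G, C#, E.

A, C#, E | C#, F#, A | G, C#, E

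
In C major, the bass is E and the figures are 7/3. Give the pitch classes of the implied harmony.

The written figures 7/3 are shorthand for 7/5/3: the 5 is implied.
A third above E in this key is G.
A fifth above E in this key is B.
A seventh above E in this key is D.
Together with the bass E, this spells E minor seventh in root position.

E, G, B, D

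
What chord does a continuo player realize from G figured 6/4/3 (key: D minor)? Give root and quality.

C dominant seventh

The figures 6/4/3 indicate a seventh chord in second inversion.
In second inversion the root lies a fourth above the bass: a fourth above G in D minor is C.
The chord tones are G, Bb, C, E, giving C dominant seventh.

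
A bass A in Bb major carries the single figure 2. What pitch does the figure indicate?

Bb

Counting 1 letter step above A lands on B; in Bb major, that letter is Bb.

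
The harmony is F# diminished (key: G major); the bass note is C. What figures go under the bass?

6/4

C is the fifth of F# diminished, so the chord is in second inversion.
A triad in second inversion is figured 6/4, conventionally abbreviated 6/4.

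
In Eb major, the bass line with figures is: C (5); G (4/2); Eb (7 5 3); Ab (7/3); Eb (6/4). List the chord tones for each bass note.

C, Eb, G | G, Ab, C, Eb | Eb, G, Bb, D | Ab, C, Eb, G | Eb, Ab, C

C (5/3): C, Eb, G.
G (6/4/2): G, Ab, C, Eb.
Eb (7/5/3): Eb, G, Bb, D.
Ab (7/5/3): Ab, C, Eb, G.
Eb (6/4): Eb, Ab, C.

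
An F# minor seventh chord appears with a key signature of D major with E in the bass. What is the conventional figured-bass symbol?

4/2

E is the seventh of F# minor seventh, so the chord is in third inversion.
A seventh chord in third inversion is figured 6/4/2, conventionally abbreviated 4/2.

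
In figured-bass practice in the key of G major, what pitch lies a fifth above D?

A

Counting 4 letter steps above D lands on A; in G major, that letter is A.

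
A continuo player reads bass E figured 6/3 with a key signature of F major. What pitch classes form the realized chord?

E, G, C

A third above E in this key is G.
A sixth above E in this key is C.
Together with the bass E, this spells C major in first inversion.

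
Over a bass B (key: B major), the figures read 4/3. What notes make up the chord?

The written figures 4/3 are shorthand for 6/4/3: the 6 is implied.
A third above B in this key is D#.
A fourth above B in this key is E.
A sixth above B in this key is G#.
Together with the bass B, this spells E major seventh in second inversion.

B, D#, E, G#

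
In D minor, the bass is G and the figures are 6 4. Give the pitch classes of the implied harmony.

G, C, E

A fourth above G in this key is C.
A sixth above G in this key is E.
Together with the bass G, this spells C major in second inversion.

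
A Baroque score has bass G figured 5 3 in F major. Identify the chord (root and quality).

The figures 5 3 indicate a triad in root position.
In root position the bass is the root, so the root is G.
The chord tones are G, Bb, D, giving G minor.

G minor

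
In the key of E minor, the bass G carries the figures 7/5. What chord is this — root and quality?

G major seventh

The figures 7/5 indicate a seventh chord in root position.
In root position the bass is the root, so the root is G.
The chord tones are G, B, D, F#, giving G major seventh.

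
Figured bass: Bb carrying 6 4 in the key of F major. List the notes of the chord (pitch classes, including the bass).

A fourth above Bb in this key is E.
A sixth above Bb in this key is G.
Together with the bass Bb, this spells E diminished in second inversion.

Bb, E, G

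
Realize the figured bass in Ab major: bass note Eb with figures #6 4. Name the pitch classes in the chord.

Eb, Ab, C#

A fourth above Eb in this key is Ab.
A sixth above Eb in this key is C, raised to C# by the sharp.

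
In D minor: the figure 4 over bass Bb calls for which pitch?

E

Counting 3 letter steps above Bb lands on E; in D minor, that letter is E.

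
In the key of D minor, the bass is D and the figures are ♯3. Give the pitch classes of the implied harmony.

D, F#, A

The written figures ♯3 are shorthand for 5/3: the 5 is implied.
A third above D in this key is F, raised to F# by the sharp.
A fifth above D in this key is A.
Together with the bass D, this spells D major in root position.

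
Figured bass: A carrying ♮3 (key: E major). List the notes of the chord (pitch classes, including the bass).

A, C, E

The written figures ♮3 are shorthand for 5/3: the 5 is implied.
A third above A in this key is C#, made natural (C) by the ♮ figure.
A fifth above A in this key is E.
Together with the bass A, this spells A minor in root position.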